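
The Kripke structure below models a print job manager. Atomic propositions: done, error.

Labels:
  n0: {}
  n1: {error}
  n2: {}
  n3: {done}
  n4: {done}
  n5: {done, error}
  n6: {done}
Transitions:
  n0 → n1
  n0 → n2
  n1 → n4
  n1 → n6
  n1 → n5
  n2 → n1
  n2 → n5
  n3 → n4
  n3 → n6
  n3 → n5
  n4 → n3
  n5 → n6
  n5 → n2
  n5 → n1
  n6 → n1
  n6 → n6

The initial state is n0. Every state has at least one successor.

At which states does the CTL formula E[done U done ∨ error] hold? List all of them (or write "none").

States satisfying done: {n3, n4, n5, n6}.
States satisfying done ∨ error: {n1, n3, n4, n5, n6}.
States satisfying E[done U done ∨ error]: {n1, n3, n4, n5, n6}.

{n1, n3, n4, n5, n6}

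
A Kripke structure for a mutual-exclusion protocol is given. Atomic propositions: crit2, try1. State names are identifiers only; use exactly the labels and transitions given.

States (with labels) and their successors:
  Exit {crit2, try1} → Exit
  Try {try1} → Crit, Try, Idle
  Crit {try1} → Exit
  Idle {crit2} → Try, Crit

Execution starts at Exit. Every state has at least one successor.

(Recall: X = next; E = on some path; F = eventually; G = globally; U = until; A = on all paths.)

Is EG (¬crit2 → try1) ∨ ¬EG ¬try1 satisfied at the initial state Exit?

States satisfying ¬crit2 → try1: {Exit, Try, Crit, Idle}.
States satisfying EG (¬crit2 → try1): {Exit, Try, Crit, Idle}.
States satisfying ¬try1: {Idle}.
States satisfying EG ¬try1: ∅.
States satisfying ¬EG ¬try1: {Exit, Try, Crit, Idle}.
States satisfying EG (¬crit2 → try1) ∨ ¬EG ¬try1: {Exit, Try, Crit, Idle}.
Exit ∈ Sat(EG (¬crit2 → try1) ∨ ¬EG ¬try1).

Holds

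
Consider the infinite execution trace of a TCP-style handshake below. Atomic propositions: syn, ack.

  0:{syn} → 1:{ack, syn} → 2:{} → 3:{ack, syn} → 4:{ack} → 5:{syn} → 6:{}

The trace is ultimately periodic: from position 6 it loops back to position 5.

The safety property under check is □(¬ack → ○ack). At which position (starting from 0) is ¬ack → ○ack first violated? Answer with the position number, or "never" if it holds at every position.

Check ¬ack → ○ack at each position in order: 0 ✓, 1 ✓, 2 ✓, 3 ✓, 4 ✓.
At position 5 the labels are {syn} and the next position 6 has {}, so ¬ack → ○ack is false there. This is the first violation.

5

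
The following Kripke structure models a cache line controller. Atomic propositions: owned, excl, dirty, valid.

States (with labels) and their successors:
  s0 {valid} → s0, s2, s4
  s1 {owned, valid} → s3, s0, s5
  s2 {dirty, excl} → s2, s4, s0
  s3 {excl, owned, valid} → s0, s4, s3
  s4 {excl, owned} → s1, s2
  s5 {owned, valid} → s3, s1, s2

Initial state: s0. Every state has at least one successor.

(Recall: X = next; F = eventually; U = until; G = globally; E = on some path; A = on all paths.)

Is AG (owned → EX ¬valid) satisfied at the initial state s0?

States satisfying owned → EX ¬valid: {s0, s2, s3, s4, s5}.
States satisfying AG (owned → EX ¬valid): ∅.
s1 is reachable from s0 and violates owned → EX ¬valid, so AG fails at s0.
s0 ∉ Sat(AG (owned → EX ¬valid)).

Does not hold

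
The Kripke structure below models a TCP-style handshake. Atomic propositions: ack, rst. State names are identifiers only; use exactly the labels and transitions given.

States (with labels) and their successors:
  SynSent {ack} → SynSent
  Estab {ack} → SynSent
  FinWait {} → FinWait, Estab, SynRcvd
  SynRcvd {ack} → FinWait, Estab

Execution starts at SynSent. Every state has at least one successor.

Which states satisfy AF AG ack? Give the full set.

States satisfying AG ack: {SynSent, Estab}.
States satisfying AF AG ack: {SynSent, Estab}.

{SynSent, Estab}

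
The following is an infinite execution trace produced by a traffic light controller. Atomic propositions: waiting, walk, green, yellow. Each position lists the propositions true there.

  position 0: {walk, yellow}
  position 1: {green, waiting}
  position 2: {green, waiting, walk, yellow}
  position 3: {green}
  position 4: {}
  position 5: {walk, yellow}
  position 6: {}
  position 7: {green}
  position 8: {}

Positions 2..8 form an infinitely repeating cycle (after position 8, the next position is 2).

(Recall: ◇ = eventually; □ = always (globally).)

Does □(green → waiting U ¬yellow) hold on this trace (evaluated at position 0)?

green → waiting U ¬yellow holds at every position 0..8, and those are all positions ever visited, so □(green → waiting U ¬yellow) holds.
Positions where green holds: 1, 2, 3, 7.
Check waiting U ¬yellow at each: 1→ok, 2→ok, 3→ok, 7→ok.

Yes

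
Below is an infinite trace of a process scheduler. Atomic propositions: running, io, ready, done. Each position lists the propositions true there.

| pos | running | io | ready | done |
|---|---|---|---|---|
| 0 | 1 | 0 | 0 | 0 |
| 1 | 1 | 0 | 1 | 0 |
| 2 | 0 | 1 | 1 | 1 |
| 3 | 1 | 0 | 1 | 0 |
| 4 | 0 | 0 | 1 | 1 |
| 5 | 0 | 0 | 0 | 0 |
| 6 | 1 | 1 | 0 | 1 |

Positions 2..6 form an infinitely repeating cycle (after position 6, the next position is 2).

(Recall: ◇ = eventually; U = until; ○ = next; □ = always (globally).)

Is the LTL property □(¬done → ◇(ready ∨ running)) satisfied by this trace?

Satisfied

¬done → ◇(ready ∨ running) holds at every position 0..6, and those are all positions ever visited, so □(¬done → ◇(ready ∨ running)) holds.
Positions where ¬done holds: 0, 1, 3, 5.
Check ◇(ready ∨ running) at each: 0→ok, 1→ok, 3→ok, 5→ok.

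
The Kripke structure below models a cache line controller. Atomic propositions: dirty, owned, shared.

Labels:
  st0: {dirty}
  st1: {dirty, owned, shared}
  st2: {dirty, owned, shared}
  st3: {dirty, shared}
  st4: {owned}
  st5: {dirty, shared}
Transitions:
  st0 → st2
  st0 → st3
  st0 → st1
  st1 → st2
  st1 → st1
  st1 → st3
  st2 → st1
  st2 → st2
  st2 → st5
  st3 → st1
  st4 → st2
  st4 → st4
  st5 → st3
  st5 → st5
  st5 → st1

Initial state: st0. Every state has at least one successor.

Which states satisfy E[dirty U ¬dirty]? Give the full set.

{st4}

States satisfying dirty: {st0, st1, st2, st3, st5}.
States satisfying ¬dirty: {st4}.
States satisfying E[dirty U ¬dirty]: {st4}.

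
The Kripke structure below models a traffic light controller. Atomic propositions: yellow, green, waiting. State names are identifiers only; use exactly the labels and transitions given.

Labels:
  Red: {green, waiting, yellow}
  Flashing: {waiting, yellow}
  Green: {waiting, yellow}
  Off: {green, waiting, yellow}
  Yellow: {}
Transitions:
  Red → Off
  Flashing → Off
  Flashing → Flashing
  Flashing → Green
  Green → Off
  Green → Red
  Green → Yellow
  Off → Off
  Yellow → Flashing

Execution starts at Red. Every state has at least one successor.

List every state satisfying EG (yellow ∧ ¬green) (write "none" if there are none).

States satisfying yellow ∧ ¬green: {Flashing, Green}.
States satisfying EG (yellow ∧ ¬green): {Flashing}.

{Flashing}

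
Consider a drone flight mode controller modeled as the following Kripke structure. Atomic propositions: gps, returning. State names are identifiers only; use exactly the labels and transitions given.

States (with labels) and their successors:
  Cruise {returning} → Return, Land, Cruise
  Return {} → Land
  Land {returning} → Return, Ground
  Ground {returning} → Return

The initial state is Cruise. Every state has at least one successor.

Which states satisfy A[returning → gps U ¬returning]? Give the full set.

{Return}

States satisfying returning → gps: {Return}.
States satisfying ¬returning: {Return}.
States satisfying A[returning → gps U ¬returning]: {Return}.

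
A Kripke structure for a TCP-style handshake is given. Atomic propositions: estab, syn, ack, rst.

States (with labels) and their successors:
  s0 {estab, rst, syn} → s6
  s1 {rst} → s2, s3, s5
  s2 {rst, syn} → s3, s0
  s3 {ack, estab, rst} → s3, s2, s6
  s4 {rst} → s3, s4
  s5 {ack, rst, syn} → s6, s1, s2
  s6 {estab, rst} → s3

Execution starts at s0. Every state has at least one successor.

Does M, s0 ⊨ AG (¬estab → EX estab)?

States satisfying ¬estab → EX estab: {s0, s1, s2, s3, s4, s5, s6}.
States satisfying AG (¬estab → EX estab): {s0, s1, s2, s3, s4, s5, s6}.
Every state reachable from s0 satisfies ¬estab → EX estab.
s0 ∈ Sat(AG (¬estab → EX estab)).

Satisfied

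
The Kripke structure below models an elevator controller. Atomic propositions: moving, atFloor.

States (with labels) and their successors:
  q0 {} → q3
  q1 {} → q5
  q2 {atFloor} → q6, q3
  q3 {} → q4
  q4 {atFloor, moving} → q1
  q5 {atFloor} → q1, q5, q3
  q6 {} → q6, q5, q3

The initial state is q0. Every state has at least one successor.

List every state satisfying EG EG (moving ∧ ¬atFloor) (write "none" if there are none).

none

States satisfying EG (moving ∧ ¬atFloor): ∅.
States satisfying EG EG (moving ∧ ¬atFloor): ∅.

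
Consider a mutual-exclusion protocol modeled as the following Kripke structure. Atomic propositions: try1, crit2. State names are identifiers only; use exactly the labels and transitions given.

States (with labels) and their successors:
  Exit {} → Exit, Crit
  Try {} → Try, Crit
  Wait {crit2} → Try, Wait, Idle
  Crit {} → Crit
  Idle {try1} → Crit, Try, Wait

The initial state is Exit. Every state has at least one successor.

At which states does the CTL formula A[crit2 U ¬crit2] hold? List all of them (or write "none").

States satisfying crit2: {Wait}.
States satisfying ¬crit2: {Exit, Try, Crit, Idle}.
States satisfying A[crit2 U ¬crit2]: {Exit, Try, Crit, Idle}.

{Exit, Try, Crit, Idle}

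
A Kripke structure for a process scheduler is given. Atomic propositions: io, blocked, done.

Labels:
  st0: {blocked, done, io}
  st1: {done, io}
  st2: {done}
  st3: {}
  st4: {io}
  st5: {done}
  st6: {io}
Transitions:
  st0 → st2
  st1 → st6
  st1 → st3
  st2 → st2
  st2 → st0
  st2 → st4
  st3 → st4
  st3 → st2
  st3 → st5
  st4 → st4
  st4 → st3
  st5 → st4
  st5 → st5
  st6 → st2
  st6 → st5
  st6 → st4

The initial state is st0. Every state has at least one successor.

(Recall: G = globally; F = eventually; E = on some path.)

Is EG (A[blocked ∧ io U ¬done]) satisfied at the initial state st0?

States satisfying A[blocked ∧ io U ¬done]: {st3, st4, st6}.
States satisfying EG (A[blocked ∧ io U ¬done]): {st3, st4, st6}.
No suitable path/successor from st0 witnesses the formula.
st0 ∉ Sat(EG (A[blocked ∧ io U ¬done])).

No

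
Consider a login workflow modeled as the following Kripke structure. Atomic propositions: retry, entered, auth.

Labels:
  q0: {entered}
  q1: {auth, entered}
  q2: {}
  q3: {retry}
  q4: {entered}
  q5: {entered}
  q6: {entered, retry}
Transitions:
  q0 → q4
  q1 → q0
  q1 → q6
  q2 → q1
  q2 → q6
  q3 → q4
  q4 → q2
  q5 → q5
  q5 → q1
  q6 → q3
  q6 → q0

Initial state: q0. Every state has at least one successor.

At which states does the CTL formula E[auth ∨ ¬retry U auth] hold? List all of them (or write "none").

States satisfying auth ∨ ¬retry: {q0, q1, q2, q4, q5}.
States satisfying auth: {q1}.
States satisfying E[auth ∨ ¬retry U auth]: {q0, q1, q2, q4, q5}.

{q0, q1, q2, q4, q5}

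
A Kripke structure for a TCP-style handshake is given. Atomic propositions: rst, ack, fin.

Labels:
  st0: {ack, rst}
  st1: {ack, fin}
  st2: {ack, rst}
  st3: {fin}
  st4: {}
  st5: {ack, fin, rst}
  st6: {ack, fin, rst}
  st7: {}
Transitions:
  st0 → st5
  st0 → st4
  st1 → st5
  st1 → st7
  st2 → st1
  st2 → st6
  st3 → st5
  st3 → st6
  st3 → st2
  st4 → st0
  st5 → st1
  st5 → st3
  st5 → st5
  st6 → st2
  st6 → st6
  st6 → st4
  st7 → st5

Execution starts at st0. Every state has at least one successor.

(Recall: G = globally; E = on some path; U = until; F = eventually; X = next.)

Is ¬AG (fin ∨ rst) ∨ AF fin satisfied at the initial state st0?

States satisfying fin ∨ rst: {st0, st1, st2, st3, st5, st6}.
States satisfying AG (fin ∨ rst): ∅.
States satisfying ¬AG (fin ∨ rst): {st0, st1, st2, st3, st4, st5, st6, st7}.
States satisfying fin: {st1, st3, st5, st6}.
States satisfying AF fin: {st1, st2, st3, st5, st6, st7}.
States satisfying ¬AG (fin ∨ rst) ∨ AF fin: {st0, st1, st2, st3, st4, st5, st6, st7}.
st0 ∈ Sat(¬AG (fin ∨ rst) ∨ AF fin).

Satisfied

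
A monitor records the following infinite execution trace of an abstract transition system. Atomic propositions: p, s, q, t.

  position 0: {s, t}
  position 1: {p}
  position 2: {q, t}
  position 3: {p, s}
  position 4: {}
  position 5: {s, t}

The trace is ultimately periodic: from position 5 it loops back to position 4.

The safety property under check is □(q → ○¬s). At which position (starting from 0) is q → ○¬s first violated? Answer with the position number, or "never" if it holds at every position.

2

Check q → ○¬s at each position in order: 0 ✓, 1 ✓.
At position 2 the labels are {q, t} and the next position 3 has {p, s}, so q → ○¬s is false there. This is the first violation.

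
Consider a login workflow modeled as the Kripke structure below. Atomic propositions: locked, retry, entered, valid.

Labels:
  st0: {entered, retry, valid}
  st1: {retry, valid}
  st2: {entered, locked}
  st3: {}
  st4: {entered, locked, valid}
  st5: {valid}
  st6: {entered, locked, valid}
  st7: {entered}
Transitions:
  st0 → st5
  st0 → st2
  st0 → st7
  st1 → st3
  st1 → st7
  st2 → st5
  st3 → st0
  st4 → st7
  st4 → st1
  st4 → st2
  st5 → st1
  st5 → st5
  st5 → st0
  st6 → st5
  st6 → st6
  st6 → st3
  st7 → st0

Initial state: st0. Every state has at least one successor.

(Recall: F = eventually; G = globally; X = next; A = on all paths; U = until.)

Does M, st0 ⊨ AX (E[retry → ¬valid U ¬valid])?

States satisfying E[retry → ¬valid U ¬valid]: {st2, st3, st4, st6, st7}.
States satisfying AX (E[retry → ¬valid U ¬valid]): {st1}.
st0 ∉ Sat(AX (E[retry → ¬valid U ¬valid])).

Does not hold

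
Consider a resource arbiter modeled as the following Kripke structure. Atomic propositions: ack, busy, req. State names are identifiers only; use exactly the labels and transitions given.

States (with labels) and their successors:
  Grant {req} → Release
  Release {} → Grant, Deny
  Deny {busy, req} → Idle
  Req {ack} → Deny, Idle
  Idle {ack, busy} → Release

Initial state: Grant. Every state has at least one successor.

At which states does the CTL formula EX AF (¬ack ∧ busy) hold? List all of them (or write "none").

{Release, Req}

States satisfying AF (¬ack ∧ busy): {Deny}.
States satisfying EX AF (¬ack ∧ busy): {Release, Req}.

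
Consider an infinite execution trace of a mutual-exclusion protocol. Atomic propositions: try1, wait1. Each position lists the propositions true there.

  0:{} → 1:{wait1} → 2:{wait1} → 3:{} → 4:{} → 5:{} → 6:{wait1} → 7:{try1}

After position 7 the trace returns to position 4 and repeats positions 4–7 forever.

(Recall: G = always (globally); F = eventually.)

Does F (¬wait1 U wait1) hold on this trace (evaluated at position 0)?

¬wait1 U wait1 holds at position 0, which is reachable from 0, so F (¬wait1 U wait1) holds.

Holds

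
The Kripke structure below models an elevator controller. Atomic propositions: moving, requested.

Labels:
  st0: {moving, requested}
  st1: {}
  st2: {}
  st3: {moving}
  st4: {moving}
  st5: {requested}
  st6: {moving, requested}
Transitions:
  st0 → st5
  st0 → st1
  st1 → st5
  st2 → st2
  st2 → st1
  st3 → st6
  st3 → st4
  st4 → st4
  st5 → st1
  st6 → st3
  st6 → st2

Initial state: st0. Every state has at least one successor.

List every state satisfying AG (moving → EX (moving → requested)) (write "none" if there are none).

{st0, st1, st2, st5}

States satisfying moving → EX (moving → requested): {st0, st1, st2, st3, st5, st6}.
States satisfying AG (moving → EX (moving → requested)): {st0, st1, st2, st5}.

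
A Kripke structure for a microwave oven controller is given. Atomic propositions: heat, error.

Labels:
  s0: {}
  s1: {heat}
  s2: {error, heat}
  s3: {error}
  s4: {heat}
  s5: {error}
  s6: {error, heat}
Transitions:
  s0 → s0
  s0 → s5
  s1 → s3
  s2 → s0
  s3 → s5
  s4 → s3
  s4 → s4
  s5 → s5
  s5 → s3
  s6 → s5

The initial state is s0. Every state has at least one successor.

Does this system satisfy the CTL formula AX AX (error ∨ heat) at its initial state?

Violated

States satisfying AX (error ∨ heat): {s1, s3, s4, s5, s6}.
States satisfying AX AX (error ∨ heat): {s1, s3, s4, s5, s6}.
s0 ∉ Sat(AX AX (error ∨ heat)).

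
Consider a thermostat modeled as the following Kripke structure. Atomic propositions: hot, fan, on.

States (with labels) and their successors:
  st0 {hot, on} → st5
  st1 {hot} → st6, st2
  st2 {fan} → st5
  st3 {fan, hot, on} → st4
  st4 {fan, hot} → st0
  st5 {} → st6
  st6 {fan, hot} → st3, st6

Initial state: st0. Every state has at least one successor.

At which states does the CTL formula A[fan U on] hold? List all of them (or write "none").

States satisfying fan: {st2, st3, st4, st6}.
States satisfying on: {st0, st3}.
States satisfying A[fan U on]: {st0, st3, st4}.

{st0, st3, st4}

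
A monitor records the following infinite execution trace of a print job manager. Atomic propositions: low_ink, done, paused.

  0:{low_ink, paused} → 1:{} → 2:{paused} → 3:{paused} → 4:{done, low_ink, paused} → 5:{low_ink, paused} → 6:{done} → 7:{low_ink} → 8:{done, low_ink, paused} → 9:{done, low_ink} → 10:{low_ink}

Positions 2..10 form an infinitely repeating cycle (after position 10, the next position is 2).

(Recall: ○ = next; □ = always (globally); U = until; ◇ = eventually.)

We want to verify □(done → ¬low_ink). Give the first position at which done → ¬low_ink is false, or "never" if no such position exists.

Check done → ¬low_ink at each position in order: 0 ✓, 1 ✓, 2 ✓, 3 ✓.
At position 4 the labels are {done, low_ink, paused}, so done → ¬low_ink is false there. This is the first violation.

4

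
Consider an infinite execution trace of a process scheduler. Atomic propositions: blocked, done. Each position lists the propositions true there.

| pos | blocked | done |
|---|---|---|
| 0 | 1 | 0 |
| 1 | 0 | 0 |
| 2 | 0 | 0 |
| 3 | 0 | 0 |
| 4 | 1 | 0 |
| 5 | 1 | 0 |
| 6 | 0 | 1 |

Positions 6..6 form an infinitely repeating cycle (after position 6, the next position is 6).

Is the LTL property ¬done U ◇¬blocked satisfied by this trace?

Walking from position 0: ◇¬blocked first holds at position 0, and ¬done holds at every earlier position along the way, so ¬done U ◇¬blocked holds.

Satisfied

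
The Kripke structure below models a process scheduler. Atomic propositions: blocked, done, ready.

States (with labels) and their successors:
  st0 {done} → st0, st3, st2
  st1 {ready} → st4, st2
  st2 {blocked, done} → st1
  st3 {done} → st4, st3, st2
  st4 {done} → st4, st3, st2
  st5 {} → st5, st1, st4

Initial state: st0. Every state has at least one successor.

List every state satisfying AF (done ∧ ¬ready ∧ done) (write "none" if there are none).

States satisfying done ∧ ¬ready ∧ done: {st0, st2, st3, st4}.
States satisfying AF (done ∧ ¬ready ∧ done): {st0, st1, st2, st3, st4}.

{st0, st1, st2, st3, st4}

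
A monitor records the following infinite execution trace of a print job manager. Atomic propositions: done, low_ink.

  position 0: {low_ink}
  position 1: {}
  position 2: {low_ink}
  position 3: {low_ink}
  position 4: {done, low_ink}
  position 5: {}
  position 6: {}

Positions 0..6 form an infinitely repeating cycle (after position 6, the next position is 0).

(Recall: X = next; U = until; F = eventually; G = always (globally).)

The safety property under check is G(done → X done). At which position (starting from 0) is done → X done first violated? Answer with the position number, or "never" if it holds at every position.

4

Check done → X done at each position in order: 0 ✓, 1 ✓, 2 ✓, 3 ✓.
At position 4 the labels are {done, low_ink} and the next position 5 has {}, so done → X done is false there. This is the first violation.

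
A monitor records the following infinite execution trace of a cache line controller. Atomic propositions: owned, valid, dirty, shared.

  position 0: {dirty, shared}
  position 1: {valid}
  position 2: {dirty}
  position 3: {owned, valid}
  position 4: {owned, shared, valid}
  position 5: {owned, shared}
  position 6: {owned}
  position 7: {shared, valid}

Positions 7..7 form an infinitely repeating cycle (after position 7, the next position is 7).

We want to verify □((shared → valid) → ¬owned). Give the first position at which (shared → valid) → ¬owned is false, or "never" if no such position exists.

3

Check (shared → valid) → ¬owned at each position in order: 0 ✓, 1 ✓, 2 ✓.
At position 3 the labels are {owned, valid}, so (shared → valid) → ¬owned is false there. This is the first violation.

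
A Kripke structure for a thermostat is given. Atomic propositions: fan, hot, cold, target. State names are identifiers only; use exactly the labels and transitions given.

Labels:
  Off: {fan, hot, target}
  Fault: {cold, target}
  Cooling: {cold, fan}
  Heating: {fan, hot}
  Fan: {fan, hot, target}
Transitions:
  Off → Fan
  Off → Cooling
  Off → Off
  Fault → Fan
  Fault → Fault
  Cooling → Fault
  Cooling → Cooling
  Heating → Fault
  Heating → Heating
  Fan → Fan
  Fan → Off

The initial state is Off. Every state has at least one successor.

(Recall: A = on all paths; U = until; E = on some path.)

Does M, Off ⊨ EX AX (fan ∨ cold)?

Holds

States satisfying AX (fan ∨ cold): {Off, Fault, Cooling, Heating, Fan}.
States satisfying EX AX (fan ∨ cold): {Off, Fault, Cooling, Heating, Fan}.
Off ∈ Sat(EX AX (fan ∨ cold)).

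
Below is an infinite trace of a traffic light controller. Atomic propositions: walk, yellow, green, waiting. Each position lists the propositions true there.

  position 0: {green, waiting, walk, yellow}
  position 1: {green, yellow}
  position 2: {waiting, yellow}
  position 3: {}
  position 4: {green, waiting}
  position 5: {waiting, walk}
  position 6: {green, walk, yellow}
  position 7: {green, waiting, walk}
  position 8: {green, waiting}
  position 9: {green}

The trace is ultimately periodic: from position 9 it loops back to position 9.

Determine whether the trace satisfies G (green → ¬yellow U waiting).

Does not hold

green → ¬yellow U waiting must hold at every position from 0 onward. It fails at position 1, so G (green → ¬yellow U waiting) is false.
Positions where green holds: 0, 1, 4, 6, 7, 8, 9.
Check ¬yellow U waiting at each: 0→ok, 1→fails, 4→ok, 6→fails, 7→ok, 8→ok, 9→fails.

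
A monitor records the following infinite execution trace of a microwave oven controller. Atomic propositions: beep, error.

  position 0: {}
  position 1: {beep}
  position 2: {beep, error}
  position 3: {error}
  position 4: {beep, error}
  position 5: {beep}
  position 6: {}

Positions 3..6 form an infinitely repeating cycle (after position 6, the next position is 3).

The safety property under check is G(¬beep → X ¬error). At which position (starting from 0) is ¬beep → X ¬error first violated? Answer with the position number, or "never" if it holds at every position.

3

Check ¬beep → X ¬error at each position in order: 0 ✓, 1 ✓, 2 ✓.
At position 3 the labels are {error} and the next position 4 has {beep, error}, so ¬beep → X ¬error is false there. This is the first violation.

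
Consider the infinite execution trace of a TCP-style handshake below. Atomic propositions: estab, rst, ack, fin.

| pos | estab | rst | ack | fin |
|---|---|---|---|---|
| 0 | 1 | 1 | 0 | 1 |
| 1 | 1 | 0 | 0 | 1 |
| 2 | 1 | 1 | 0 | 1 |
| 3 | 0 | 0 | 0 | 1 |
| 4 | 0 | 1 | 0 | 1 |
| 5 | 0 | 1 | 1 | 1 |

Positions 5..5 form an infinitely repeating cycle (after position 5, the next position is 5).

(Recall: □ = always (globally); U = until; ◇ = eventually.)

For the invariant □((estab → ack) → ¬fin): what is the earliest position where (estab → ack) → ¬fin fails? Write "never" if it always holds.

3

Check (estab → ack) → ¬fin at each position in order: 0 ✓, 1 ✓, 2 ✓.
At position 3 the labels are {fin}, so (estab → ack) → ¬fin is false there. This is the first violation.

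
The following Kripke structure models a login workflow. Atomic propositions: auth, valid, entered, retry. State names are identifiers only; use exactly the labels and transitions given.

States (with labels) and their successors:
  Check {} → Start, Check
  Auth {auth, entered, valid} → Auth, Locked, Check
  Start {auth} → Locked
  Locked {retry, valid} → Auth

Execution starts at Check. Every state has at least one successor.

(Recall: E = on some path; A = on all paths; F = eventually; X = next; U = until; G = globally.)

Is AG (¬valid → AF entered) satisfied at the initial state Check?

No

States satisfying ¬valid → AF entered: {Auth, Start, Locked}.
States satisfying AG (¬valid → AF entered): ∅.
Check is reachable from Check and violates ¬valid → AF entered, so AG fails at Check.
Check ∉ Sat(AG (¬valid → AF entered)).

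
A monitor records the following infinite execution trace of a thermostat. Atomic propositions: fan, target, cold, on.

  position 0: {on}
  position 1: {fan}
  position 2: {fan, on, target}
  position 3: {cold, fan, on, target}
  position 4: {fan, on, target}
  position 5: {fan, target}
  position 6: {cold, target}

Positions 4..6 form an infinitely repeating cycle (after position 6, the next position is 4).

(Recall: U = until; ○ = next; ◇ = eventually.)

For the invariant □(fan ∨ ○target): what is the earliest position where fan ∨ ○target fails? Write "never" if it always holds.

At position 0 the labels are {on} and the next position 1 has {fan}, so fan ∨ ○target is false there. This is the first violation.

0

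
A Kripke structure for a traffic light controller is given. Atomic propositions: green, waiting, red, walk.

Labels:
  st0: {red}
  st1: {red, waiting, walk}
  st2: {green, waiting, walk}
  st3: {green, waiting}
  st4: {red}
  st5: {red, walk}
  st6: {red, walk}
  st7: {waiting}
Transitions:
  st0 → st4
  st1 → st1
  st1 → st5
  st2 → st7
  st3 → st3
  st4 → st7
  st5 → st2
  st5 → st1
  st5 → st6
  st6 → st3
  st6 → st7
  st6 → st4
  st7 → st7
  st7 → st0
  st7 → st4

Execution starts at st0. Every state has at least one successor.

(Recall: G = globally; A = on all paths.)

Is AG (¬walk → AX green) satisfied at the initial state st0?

Violated

States satisfying ¬walk → AX green: {st1, st2, st3, st5, st6}.
States satisfying AG (¬walk → AX green): {st3}.
st0 is reachable from st0 and violates ¬walk → AX green, so AG fails at st0.
st0 ∉ Sat(AG (¬walk → AX green)).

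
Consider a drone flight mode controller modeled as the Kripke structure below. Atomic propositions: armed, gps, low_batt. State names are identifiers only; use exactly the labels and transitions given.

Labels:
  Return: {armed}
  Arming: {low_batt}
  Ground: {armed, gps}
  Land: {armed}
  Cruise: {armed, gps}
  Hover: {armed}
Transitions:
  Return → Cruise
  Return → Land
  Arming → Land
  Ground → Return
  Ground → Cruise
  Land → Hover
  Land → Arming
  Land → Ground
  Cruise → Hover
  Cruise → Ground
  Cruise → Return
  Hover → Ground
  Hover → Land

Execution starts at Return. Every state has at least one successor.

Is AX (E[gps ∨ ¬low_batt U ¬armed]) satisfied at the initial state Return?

Satisfied

States satisfying E[gps ∨ ¬low_batt U ¬armed]: {Return, Arming, Ground, Land, Cruise, Hover}.
States satisfying AX (E[gps ∨ ¬low_batt U ¬armed]): {Return, Arming, Ground, Land, Cruise, Hover}.
Return ∈ Sat(AX (E[gps ∨ ¬low_batt U ¬armed])).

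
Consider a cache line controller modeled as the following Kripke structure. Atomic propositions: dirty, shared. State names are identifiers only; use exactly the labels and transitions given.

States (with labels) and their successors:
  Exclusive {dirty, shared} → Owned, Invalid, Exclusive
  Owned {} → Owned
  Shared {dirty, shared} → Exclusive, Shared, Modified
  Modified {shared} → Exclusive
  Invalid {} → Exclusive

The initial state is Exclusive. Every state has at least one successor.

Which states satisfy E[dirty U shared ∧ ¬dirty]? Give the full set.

States satisfying dirty: {Exclusive, Shared}.
States satisfying shared ∧ ¬dirty: {Modified}.
States satisfying E[dirty U shared ∧ ¬dirty]: {Shared, Modified}.

{Shared, Modified}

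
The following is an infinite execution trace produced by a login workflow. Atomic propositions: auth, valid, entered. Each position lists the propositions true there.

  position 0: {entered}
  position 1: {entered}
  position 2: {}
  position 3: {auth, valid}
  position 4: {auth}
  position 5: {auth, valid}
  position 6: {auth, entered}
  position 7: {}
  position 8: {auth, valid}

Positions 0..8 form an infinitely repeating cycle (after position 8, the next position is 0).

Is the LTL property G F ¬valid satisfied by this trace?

Yes

F ¬valid holds at every position 0..8, and those are all positions ever visited, so G F ¬valid holds.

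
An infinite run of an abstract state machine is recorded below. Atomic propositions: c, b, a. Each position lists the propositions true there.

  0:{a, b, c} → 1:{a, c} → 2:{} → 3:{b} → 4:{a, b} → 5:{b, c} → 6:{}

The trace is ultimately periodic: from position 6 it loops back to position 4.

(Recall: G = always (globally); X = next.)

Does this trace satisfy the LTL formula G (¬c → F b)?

Holds

¬c → F b holds at every position 0..6, and those are all positions ever visited, so G (¬c → F b) holds.
Positions where ¬c holds: 2, 3, 4, 6.
Check F b at each: 2→ok, 3→ok, 4→ok, 6→ok.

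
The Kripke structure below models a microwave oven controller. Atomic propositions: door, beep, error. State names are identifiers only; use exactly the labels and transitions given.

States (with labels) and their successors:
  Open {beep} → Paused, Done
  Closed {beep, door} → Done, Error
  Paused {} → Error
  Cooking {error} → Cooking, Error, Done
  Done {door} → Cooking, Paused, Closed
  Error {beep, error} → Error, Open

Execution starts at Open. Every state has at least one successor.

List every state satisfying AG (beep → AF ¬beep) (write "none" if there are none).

States satisfying beep → AF ¬beep: {Open, Paused, Cooking, Done}.
States satisfying AG (beep → AF ¬beep): ∅.

none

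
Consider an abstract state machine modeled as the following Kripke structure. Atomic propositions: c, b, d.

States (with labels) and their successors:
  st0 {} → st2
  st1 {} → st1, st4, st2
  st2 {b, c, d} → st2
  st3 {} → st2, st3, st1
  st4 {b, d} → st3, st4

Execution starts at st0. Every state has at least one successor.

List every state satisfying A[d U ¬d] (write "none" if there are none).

{st0, st1, st3}

States satisfying d: {st2, st4}.
States satisfying ¬d: {st0, st1, st3}.
States satisfying A[d U ¬d]: {st0, st1, st3}.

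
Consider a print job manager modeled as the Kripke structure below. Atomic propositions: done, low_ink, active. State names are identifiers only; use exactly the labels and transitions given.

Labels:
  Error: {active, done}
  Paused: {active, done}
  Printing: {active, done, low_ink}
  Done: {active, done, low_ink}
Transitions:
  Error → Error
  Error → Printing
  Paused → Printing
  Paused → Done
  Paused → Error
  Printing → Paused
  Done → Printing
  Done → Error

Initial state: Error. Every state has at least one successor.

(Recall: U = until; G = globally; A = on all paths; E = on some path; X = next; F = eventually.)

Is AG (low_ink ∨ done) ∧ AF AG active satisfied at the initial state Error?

Satisfied

States satisfying low_ink ∨ done: {Error, Paused, Printing, Done}.
States satisfying AG (low_ink ∨ done): {Error, Paused, Printing, Done}.
States satisfying AG active: {Error, Paused, Printing, Done}.
States satisfying AF AG active: {Error, Paused, Printing, Done}.
States satisfying AG (low_ink ∨ done) ∧ AF AG active: {Error, Paused, Printing, Done}.
Error ∈ Sat(AG (low_ink ∨ done) ∧ AF AG active).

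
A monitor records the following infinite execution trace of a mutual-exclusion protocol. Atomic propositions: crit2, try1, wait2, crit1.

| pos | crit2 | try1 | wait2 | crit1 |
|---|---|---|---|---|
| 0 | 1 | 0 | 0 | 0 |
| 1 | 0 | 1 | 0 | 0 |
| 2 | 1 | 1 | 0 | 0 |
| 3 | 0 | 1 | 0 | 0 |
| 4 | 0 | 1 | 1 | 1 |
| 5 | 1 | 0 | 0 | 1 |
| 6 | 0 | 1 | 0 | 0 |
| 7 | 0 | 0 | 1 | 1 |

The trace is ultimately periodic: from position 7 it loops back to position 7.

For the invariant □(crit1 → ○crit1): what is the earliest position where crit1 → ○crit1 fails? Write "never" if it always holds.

5

Check crit1 → ○crit1 at each position in order: 0 ✓, 1 ✓, 2 ✓, 3 ✓, 4 ✓.
At position 5 the labels are {crit1, crit2} and the next position 6 has {try1}, so crit1 → ○crit1 is false there. This is the first violation.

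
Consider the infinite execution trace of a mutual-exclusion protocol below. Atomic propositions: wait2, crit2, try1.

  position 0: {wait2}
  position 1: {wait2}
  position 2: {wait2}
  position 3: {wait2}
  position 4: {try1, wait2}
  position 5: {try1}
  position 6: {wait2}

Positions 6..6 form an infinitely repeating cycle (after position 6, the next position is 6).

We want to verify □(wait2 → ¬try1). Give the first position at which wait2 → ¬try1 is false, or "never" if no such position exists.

4

Check wait2 → ¬try1 at each position in order: 0 ✓, 1 ✓, 2 ✓, 3 ✓.
At position 4 the labels are {try1, wait2}, so wait2 → ¬try1 is false there. This is the first violation.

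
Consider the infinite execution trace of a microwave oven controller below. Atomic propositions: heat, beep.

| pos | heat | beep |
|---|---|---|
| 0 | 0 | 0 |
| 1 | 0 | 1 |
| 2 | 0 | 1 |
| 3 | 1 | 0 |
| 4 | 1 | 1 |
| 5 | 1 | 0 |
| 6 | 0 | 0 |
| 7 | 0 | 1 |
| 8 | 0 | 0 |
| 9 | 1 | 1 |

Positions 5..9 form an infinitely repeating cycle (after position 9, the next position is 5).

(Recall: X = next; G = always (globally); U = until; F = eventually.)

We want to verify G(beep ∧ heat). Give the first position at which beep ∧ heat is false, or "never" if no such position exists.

0

At position 0 the labels are {}, so beep ∧ heat is false there. This is the first violation.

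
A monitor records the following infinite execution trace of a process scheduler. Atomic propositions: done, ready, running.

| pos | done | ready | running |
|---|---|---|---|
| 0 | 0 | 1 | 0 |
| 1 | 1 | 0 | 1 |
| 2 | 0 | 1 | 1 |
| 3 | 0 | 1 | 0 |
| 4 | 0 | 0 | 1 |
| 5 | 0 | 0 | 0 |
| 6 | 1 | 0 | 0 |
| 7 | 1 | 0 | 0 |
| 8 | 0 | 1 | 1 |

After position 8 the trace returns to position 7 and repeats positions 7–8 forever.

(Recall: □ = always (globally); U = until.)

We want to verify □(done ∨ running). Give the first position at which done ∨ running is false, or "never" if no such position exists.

At position 0 the labels are {ready}, so done ∨ running is false there. This is the first violation.

0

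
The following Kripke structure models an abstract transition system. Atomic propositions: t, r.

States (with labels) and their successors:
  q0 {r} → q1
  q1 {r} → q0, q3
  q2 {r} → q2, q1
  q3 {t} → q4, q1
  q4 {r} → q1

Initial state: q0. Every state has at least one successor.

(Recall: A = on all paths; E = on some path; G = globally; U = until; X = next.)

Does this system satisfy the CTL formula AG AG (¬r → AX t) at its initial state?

States satisfying AG (¬r → AX t): ∅.
States satisfying AG AG (¬r → AX t): ∅.
q0 is reachable from q0 and violates AG (¬r → AX t), so AG fails at q0.
q0 ∉ Sat(AG AG (¬r → AX t)).

No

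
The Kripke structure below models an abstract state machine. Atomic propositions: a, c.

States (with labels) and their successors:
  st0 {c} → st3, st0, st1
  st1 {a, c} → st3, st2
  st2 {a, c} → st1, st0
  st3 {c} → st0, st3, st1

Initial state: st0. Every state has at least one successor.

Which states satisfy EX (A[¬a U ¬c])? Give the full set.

none

States satisfying A[¬a U ¬c]: ∅.
States satisfying EX (A[¬a U ¬c]): ∅.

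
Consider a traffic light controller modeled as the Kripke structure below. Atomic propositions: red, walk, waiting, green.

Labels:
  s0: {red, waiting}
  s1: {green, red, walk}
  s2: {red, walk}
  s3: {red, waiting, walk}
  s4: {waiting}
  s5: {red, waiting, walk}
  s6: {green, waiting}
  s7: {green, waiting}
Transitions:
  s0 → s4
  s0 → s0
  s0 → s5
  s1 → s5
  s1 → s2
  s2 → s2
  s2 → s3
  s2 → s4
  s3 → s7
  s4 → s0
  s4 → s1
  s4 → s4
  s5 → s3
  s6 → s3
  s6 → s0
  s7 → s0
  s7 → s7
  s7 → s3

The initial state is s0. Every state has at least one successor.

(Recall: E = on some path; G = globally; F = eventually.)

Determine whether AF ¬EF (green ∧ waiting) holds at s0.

States satisfying ¬EF (green ∧ waiting): ∅.
States satisfying AF ¬EF (green ∧ waiting): ∅.
There is a path from s0 along which ¬EF (green ∧ waiting) never holds.
s0 ∉ Sat(AF ¬EF (green ∧ waiting)).

Does not hold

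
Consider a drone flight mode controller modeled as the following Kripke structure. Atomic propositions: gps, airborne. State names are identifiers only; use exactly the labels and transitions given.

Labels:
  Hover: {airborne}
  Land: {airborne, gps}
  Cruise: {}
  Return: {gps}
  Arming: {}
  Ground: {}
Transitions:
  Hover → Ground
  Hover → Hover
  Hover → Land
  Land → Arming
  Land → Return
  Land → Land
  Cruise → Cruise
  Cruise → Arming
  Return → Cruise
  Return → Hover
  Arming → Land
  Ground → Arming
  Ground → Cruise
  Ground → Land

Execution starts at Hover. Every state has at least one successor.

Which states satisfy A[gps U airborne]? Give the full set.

{Hover, Land}

States satisfying gps: {Land, Return}.
States satisfying airborne: {Hover, Land}.
States satisfying A[gps U airborne]: {Hover, Land}.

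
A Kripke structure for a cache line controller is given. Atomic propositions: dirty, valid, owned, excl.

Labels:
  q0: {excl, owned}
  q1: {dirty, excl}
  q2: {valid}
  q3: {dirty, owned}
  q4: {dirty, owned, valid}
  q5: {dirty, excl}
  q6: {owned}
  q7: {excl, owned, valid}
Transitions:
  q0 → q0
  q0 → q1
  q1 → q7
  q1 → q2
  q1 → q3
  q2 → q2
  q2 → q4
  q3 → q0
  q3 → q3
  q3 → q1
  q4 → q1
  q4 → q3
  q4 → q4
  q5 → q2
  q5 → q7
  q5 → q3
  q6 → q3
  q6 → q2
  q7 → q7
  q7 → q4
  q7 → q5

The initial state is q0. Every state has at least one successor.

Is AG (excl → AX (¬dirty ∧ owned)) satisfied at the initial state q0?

States satisfying excl → AX (¬dirty ∧ owned): {q2, q3, q4, q6}.
States satisfying AG (excl → AX (¬dirty ∧ owned)): ∅.
q0 is reachable from q0 and violates excl → AX (¬dirty ∧ owned), so AG fails at q0.
q0 ∉ Sat(AG (excl → AX (¬dirty ∧ owned))).

No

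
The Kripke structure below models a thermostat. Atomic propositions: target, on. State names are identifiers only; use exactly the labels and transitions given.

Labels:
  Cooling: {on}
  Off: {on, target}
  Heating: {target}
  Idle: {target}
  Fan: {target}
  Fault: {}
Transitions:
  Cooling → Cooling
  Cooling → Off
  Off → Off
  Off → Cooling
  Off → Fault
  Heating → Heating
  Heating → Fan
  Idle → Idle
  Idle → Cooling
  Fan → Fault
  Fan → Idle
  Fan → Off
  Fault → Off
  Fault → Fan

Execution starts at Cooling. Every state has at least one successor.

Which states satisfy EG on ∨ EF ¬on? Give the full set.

{Cooling, Off, Heating, Idle, Fan, Fault}

States satisfying on: {Cooling, Off}.
States satisfying EG on: {Cooling, Off}.
States satisfying ¬on: {Heating, Idle, Fan, Fault}.
States satisfying EF ¬on: {Cooling, Off, Heating, Idle, Fan, Fault}.
States satisfying EG on ∨ EF ¬on: {Cooling, Off, Heating, Idle, Fan, Fault}.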